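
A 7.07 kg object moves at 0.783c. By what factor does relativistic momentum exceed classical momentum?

p_rel = γmv, p_class = mv
Ratio = γ = 1/√(1 - 0.783²) = 1.608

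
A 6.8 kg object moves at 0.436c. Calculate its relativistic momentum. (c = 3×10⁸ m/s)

γ = 1/√(1 - 0.436²) = 1.1112
v = 0.436 × 3×10⁸ = 1.308×10⁸ m/s
p = γmv = 1.1112 × 6.8 × 1.308×10⁸ = 9.883×10⁸ kg·m/s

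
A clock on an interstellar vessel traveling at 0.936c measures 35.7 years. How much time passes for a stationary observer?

Proper time Δt₀ = 35.7 years
γ = 1/√(1 - 0.936²) = 2.841
Δt = γΔt₀ = 2.841 × 35.7 = 101.4 years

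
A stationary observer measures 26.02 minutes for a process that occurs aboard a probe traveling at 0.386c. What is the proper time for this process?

Dilated time Δt = 26.02 minutes
γ = 1/√(1 - 0.386²) = 1.084
Δt₀ = Δt/γ = 26.02/1.084 = 24.00 minutes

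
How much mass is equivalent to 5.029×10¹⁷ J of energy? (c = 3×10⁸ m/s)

From E = mc², we get m = E/c²
c² = (3×10⁸)² = 9×10¹⁶ m²/s²
m = 5.029×10¹⁷ / 9×10¹⁶ = 5.588 kg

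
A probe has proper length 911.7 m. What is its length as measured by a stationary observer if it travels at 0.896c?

Proper length L₀ = 911.7 m
γ = 1/√(1 - 0.896²) = 2.252
L = L₀/γ = 911.7/2.252 = 404.8 m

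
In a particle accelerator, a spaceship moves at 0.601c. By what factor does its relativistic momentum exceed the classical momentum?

p_rel = γmv, p_class = mv
Ratio = γ = 1/√(1 - 0.601²)
= 1/√(0.638799) = 1.251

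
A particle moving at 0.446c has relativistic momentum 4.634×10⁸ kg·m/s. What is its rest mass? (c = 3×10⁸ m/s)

γ = 1/√(1 - 0.446²) = 1.1173
v = 0.446 × 3×10⁸ = 1.338×10⁸ m/s
m = p/(γv) = 4.634×10⁸/(1.1173 × 1.338×10⁸) = 3.100 kg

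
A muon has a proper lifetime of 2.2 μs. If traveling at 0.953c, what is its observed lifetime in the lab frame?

Proper lifetime τ₀ = 2.2 μs
γ = 1/√(1 - 0.953²) = 3.30065
τ = γτ₀ = 3.30065 × 2.2 μs = 7.261 μs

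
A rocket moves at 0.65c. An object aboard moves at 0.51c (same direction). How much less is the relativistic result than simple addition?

Classical: u' + v = 0.51 + 0.65 = 1.16c
Relativistic: u = (0.51 + 0.65)/(1 + 0.3315) = 1.16/1.3315 = 0.8712c
Difference: 1.16 - 0.8712 = 0.2888c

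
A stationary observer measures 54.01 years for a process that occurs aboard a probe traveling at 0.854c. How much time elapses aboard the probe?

Dilated time Δt = 54.01 years
γ = 1/√(1 - 0.854²) = 1.922
Δt₀ = Δt/γ = 54.01/1.922 = 28.10 years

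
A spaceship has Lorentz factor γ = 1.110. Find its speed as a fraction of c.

From γ = 1/√(1 - v²/c²):
1/γ² = 1/1.110² = 0.81162
v²/c² = 1 - 0.81162 = 0.18838
v/c = √(0.18838) = 0.4340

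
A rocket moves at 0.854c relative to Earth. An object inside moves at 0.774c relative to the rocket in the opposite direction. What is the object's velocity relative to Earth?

Object's velocity in rocket frame is u' = -0.774c
u = (u' + v)/(1 + u'v/c²) = (v - 0.774)/(1 - 0.774·v/c²)
Numerator: 0.854 - 0.774 = 0.08
Denominator: 1 - 0.660996 = 0.339004
u = 0.08/0.339004 = 0.2360c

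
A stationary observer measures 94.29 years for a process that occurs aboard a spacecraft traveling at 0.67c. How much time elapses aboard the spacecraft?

Dilated time Δt = 94.29 years
γ = 1/√(1 - 0.67²) = 1.347
Δt₀ = Δt/γ = 94.29/1.347 = 70.00 years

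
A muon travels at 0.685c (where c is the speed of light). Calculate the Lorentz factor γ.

v/c = 0.685, so (v/c)² = 0.469225
1 - (v/c)² = 0.530775
γ = 1/√(0.530775) = 1.373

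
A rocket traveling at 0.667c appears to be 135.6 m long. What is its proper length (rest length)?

Contracted length L = 135.6 m
γ = 1/√(1 - 0.667²) = 1.342
L₀ = γL = 1.342 × 135.6 = 182.0 m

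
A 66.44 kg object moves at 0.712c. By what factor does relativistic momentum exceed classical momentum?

p_rel = γmv, p_class = mv
Ratio = γ = 1/√(1 - 0.712²) = 1.424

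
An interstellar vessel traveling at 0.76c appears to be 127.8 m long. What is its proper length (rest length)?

Contracted length L = 127.8 m
γ = 1/√(1 - 0.76²) = 1.5386
L₀ = γL = 1.5386 × 127.8 = 196.6 m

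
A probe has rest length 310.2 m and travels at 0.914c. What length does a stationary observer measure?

Proper length L₀ = 310.2 m
γ = 1/√(1 - 0.914²) = 2.4648
L = L₀/γ = 310.2/2.4648 = 125.9 m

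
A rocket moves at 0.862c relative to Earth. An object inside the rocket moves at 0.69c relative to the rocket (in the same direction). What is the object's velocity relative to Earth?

u = (u' + v)/(1 + u'v/c²)
Numerator: 0.69 + 0.862 = 1.552
Denominator: 1 + 0.59478 = 1.59478
u = 1.552/1.59478 = 0.9732c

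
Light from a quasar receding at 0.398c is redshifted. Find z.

β = 0.398
(1+β)/(1-β) = 1.398/0.602 = 2.3223
√(2.3223) = 1.5239
z = 1.5239 - 1 = 0.5239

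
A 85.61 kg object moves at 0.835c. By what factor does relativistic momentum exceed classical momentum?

p_rel = γmv, p_class = mv
Ratio = γ = 1/√(1 - 0.835²) = 1.817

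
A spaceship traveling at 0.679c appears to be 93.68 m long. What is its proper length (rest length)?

Contracted length L = 93.68 m
γ = 1/√(1 - 0.679²) = 1.362
L₀ = γL = 1.362 × 93.68 = 127.6 m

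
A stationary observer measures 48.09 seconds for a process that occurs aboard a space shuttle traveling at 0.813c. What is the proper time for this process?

Dilated time Δt = 48.09 seconds
γ = 1/√(1 - 0.813²) = 1.7174
Δt₀ = Δt/γ = 48.09/1.7174 = 28.00 seconds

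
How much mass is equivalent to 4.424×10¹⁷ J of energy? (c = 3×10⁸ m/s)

From E = mc², we get m = E/c²
c² = (3×10⁸)² = 9×10¹⁶ m²/s²
m = 4.424×10¹⁷ / 9×10¹⁶ = 4.916 kg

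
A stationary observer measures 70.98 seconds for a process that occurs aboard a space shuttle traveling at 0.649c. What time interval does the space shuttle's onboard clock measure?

Dilated time Δt = 70.98 seconds
γ = 1/√(1 - 0.649²) = 1.3144
Δt₀ = Δt/γ = 70.98/1.3144 = 54.00 seconds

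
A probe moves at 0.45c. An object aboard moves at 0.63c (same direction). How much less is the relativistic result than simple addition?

Classical: u' + v = 0.63 + 0.45 = 1.08c
Relativistic: u = (0.63 + 0.45)/(1 + 0.2835) = 1.08/1.2835 = 0.8414c
Difference: 1.08 - 0.8414 = 0.2386c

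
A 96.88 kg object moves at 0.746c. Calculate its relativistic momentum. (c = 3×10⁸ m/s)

γ = 1/√(1 - 0.746²) = 1.5016
v = 0.746 × 3×10⁸ = 2.238×10⁸ m/s
p = γmv = 1.5016 × 96.88 × 2.238×10⁸ = 3.256×10¹⁰ kg·m/s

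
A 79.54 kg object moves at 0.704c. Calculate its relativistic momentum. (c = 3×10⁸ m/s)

γ = 1/√(1 - 0.704²) = 1.408
v = 0.704 × 3×10⁸ = 2.112×10⁸ m/s
p = γmv = 1.408 × 79.54 × 2.112×10⁸ = 2.365×10¹⁰ kg·m/s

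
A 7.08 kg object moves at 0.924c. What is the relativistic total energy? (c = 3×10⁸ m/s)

γ = 1/√(1 - 0.924²) = 2.615
mc² = 7.08 × (3×10⁸)² = 6.372×10¹⁷ J
E = γmc² = 2.615 × 6.372×10¹⁷ = 1.666×10¹⁸ J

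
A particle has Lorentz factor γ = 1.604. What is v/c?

From γ = 1/√(1 - v²/c²):
1/γ² = 1/1.604² = 0.3887
v²/c² = 1 - 0.3887 = 0.6113
v/c = √(0.6113) = 0.7819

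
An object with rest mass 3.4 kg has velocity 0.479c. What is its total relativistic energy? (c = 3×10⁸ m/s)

γ = 1/√(1 - 0.479²) = 1.1392
mc² = 3.4 × (3×10⁸)² = 3.060×10¹⁷ J
E = γmc² = 1.1392 × 3.060×10¹⁷ = 3.486×10¹⁷ J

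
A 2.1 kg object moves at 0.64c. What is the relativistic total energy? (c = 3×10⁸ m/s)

γ = 1/√(1 - 0.64²) = 1.3014
mc² = 2.1 × (3×10⁸)² = 1.890×10¹⁷ J
E = γmc² = 1.3014 × 1.890×10¹⁷ = 2.460×10¹⁷ J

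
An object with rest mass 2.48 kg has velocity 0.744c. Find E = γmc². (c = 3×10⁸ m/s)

γ = 1/√(1 - 0.744²) = 1.4966
mc² = 2.48 × (3×10⁸)² = 2.232×10¹⁷ J
E = γmc² = 1.4966 × 2.232×10¹⁷ = 3.340×10¹⁷ J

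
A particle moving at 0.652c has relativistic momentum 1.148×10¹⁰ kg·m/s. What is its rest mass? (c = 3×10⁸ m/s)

γ = 1/√(1 - 0.652²) = 1.319
v = 0.652 × 3×10⁸ = 1.956×10⁸ m/s
m = p/(γv) = 1.148×10¹⁰/(1.319 × 1.956×10⁸) = 44.50 kg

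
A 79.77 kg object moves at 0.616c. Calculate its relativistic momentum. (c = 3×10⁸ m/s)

γ = 1/√(1 - 0.616²) = 1.269
v = 0.616 × 3×10⁸ = 1.848×10⁸ m/s
p = γmv = 1.269 × 79.77 × 1.848×10⁸ = 1.871×10¹⁰ kg·m/s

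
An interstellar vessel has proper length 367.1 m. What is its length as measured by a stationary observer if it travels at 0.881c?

Proper length L₀ = 367.1 m
γ = 1/√(1 - 0.881²) = 2.114
L = L₀/γ = 367.1/2.114 = 173.7 m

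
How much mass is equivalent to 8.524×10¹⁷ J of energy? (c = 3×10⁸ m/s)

From E = mc², we get m = E/c²
c² = (3×10⁸)² = 9×10¹⁶ m²/s²
m = 8.524×10¹⁷ / 9×10¹⁶ = 9.471 kg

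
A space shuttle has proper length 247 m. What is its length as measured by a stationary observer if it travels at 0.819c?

Proper length L₀ = 247 m
γ = 1/√(1 - 0.819²) = 1.743
L = L₀/γ = 247/1.743 = 141.7 m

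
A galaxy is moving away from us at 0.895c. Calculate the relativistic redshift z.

β = 0.895
(1+β)/(1-β) = 1.895/0.105 = 18.048
√(18.048) = 4.248
z = 4.248 - 1 = 3.248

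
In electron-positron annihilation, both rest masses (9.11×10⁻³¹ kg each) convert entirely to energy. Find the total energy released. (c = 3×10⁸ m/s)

Both particles have the same rest mass, so total mass = 2m
E = 2m·c² = 2 × 9.11×10⁻³¹ × (3×10⁸)²
= 2 × 9.11×10⁻³¹ × 9×10¹⁶
= 1.640×10⁻¹³ J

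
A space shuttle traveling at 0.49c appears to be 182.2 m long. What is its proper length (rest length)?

Contracted length L = 182.2 m
γ = 1/√(1 - 0.49²) = 1.147
L₀ = γL = 1.147 × 182.2 = 209.0 m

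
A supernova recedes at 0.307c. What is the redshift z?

β = 0.307
(1+β)/(1-β) = 1.307/0.693 = 1.886
√(1.886) = 1.3733
z = 1.3733 - 1 = 0.3733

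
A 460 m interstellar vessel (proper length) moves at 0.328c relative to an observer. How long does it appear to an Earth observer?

Proper length L₀ = 460 m
γ = 1/√(1 - 0.328²) = 1.05856
L = L₀/γ = 460/1.05856 = 434.6 m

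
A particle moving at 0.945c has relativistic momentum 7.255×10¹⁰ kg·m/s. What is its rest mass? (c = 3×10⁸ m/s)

γ = 1/√(1 - 0.945²) = 3.0574
v = 0.945 × 3×10⁸ = 2.835×10⁸ m/s
m = p/(γv) = 7.255×10¹⁰/(3.0574 × 2.835×10⁸) = 83.70 kg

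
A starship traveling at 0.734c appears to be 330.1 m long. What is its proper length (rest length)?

Contracted length L = 330.1 m
γ = 1/√(1 - 0.734²) = 1.4724
L₀ = γL = 1.4724 × 330.1 = 486.0 m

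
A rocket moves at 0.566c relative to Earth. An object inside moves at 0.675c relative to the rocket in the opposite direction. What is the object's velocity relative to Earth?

Object's velocity in rocket frame is u' = -0.675c
u = (u' + v)/(1 + u'v/c²) = (v - 0.675)/(1 - 0.675·v/c²)
Numerator: 0.566 - 0.675 = -0.109
Denominator: 1 - 0.38205 = 0.61795
u = -0.109/0.61795 = -0.1764c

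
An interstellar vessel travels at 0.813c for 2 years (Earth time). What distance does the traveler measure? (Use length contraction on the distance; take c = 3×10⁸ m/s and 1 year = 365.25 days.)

Earth distance: d = v × t = 0.813c × 2 yr = 1.539×10¹⁶ m
γ = 1.717
d' = d/γ = 1.539×10¹⁶/1.717 = 8.963×10¹⁵ m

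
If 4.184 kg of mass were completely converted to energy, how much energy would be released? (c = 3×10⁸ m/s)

Using E = mc²:
c² = (3×10⁸)² = 9×10¹⁶ m²/s²
E = 4.184 × 9×10¹⁶ = 3.766×10¹⁷ J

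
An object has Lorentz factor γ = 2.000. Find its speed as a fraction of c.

From γ = 1/√(1 - v²/c²):
1/γ² = 1/2.000² = 0.2500
v²/c² = 1 - 0.2500 = 0.7500
v/c = √(0.7500) = 0.8660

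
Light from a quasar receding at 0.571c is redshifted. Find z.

β = 0.571
(1+β)/(1-β) = 1.571/0.429 = 3.662
√(3.662) = 1.9136
z = 1.9136 - 1 = 0.9136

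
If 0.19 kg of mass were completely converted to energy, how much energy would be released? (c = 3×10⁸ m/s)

Using E = mc²:
c² = (3×10⁸)² = 9×10¹⁶ m²/s²
E = 0.19 × 9×10¹⁶ = 1.710×10¹⁶ J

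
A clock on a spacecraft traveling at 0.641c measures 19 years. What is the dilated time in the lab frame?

Proper time Δt₀ = 19 years
γ = 1/√(1 - 0.641²) = 1.30286
Δt = γΔt₀ = 1.30286 × 19 = 24.75 years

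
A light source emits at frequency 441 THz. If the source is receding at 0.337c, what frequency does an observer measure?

β = v/c = 0.337
(1-β)/(1+β) = 0.663/1.337 = 0.49589
Doppler factor = √(0.49589) = 0.70419
f_obs = 441 × 0.70419 = 310.5 THz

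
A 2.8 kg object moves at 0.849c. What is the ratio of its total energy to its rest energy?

E = γmc², E₀ = mc²
E/E₀ = γ = 1/√(1 - 0.849²) = 1.893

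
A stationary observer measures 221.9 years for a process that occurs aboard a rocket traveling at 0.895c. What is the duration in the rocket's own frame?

Dilated time Δt = 221.9 years
γ = 1/√(1 - 0.895²) = 2.2418
Δt₀ = Δt/γ = 221.9/2.2418 = 98.98 years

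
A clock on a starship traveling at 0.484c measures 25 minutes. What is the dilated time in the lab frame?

Proper time Δt₀ = 25 minutes
γ = 1/√(1 - 0.484²) = 1.1428
Δt = γΔt₀ = 1.1428 × 25 = 28.57 minutes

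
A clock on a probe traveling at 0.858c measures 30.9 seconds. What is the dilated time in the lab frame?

Proper time Δt₀ = 30.9 seconds
γ = 1/√(1 - 0.858²) = 1.947
Δt = γΔt₀ = 1.947 × 30.9 = 60.16 seconds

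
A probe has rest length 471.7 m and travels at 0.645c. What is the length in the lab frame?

Proper length L₀ = 471.7 m
γ = 1/√(1 - 0.645²) = 1.3086
L = L₀/γ = 471.7/1.3086 = 360.5 m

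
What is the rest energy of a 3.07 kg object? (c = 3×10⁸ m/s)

c² = (3×10⁸)² = 9.000×10¹⁶ m²/s²
E₀ = mc² = 3.07 × 9.000×10¹⁶ = 2.763×10¹⁷ J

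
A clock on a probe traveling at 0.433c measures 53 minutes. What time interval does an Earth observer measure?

Proper time Δt₀ = 53 minutes
γ = 1/√(1 - 0.433²) = 1.1094
Δt = γΔt₀ = 1.1094 × 53 = 58.80 minutes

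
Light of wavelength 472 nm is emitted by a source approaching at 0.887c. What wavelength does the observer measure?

β = 0.887
Wavelength Doppler factor = √(0.113/1.887) = √(0.05988) = 0.2447
λ_obs = 472 × 0.2447 = 115.5 nm (blueshift)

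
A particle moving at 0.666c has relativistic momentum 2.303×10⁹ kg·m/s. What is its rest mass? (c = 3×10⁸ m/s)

γ = 1/√(1 - 0.666²) = 1.3406
v = 0.666 × 3×10⁸ = 1.998×10⁸ m/s
m = p/(γv) = 2.303×10⁹/(1.3406 × 1.998×10⁸) = 8.598 kg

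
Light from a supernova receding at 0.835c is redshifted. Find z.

β = 0.835
(1+β)/(1-β) = 1.835/0.165 = 11.12
√(11.12) = 3.335
z = 3.335 - 1 = 2.335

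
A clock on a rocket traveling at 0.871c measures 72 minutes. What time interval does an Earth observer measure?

Proper time Δt₀ = 72 minutes
γ = 1/√(1 - 0.871²) = 2.0355
Δt = γΔt₀ = 2.0355 × 72 = 146.6 minutes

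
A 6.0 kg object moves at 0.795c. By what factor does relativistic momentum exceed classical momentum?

p_rel = γmv, p_class = mv
Ratio = γ = 1/√(1 - 0.795²) = 1.649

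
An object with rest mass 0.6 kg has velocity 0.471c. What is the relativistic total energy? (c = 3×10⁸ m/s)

γ = 1/√(1 - 0.471²) = 1.13362
mc² = 0.6 × (3×10⁸)² = 5.400×10¹⁶ J
E = γmc² = 1.13362 × 5.400×10¹⁶ = 6.122×10¹⁶ J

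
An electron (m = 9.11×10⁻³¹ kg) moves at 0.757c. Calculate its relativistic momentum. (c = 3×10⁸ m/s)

γ = 1/√(1 - 0.757²) = 1.5304
v = 0.757 × 3×10⁸ = 2.271×10⁸ m/s
p = γmv = 1.5304 × 9.11×10⁻³¹ × 2.271×10⁸ = 3.166×10⁻²² kg·m/s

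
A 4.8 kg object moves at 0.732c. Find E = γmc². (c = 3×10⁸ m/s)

γ = 1/√(1 - 0.732²) = 1.4678
mc² = 4.8 × (3×10⁸)² = 4.320×10¹⁷ J
E = γmc² = 1.4678 × 4.320×10¹⁷ = 6.341×10¹⁷ J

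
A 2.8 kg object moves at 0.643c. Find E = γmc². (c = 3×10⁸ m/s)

γ = 1/√(1 - 0.643²) = 1.3057
mc² = 2.8 × (3×10⁸)² = 2.520×10¹⁷ J
E = γmc² = 1.3057 × 2.520×10¹⁷ = 3.290×10¹⁷ J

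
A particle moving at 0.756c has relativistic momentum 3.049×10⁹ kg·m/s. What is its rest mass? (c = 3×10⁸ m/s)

γ = 1/√(1 - 0.756²) = 1.5277
v = 0.756 × 3×10⁸ = 2.268×10⁸ m/s
m = p/(γv) = 3.049×10⁹/(1.5277 × 2.268×10⁸) = 8.800 kg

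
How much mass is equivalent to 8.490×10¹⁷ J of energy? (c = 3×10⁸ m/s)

From E = mc², we get m = E/c²
c² = (3×10⁸)² = 9×10¹⁶ m²/s²
m = 8.490×10¹⁷ / 9×10¹⁶ = 9.433 kg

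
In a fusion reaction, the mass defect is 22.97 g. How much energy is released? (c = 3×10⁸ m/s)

Convert mass defect: Δm = 22.97 g = 0.02297 kg
E = Δm·c² = 0.02297 × (3×10⁸)²
= 0.02297 × 9×10¹⁶ = 2.067×10¹⁵ J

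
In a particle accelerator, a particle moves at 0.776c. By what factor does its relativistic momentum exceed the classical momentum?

p_rel = γmv, p_class = mv
Ratio = γ = 1/√(1 - 0.776²)
= 1/√(0.397824) = 1.585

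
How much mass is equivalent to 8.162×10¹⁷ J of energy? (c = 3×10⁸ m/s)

From E = mc², we get m = E/c²
c² = (3×10⁸)² = 9×10¹⁶ m²/s²
m = 8.162×10¹⁷ / 9×10¹⁶ = 9.069 kg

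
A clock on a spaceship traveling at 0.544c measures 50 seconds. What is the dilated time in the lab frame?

Proper time Δt₀ = 50 seconds
γ = 1/√(1 - 0.544²) = 1.1918
Δt = γΔt₀ = 1.1918 × 50 = 59.59 seconds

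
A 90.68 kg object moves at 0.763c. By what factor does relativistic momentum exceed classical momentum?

p_rel = γmv, p_class = mv
Ratio = γ = 1/√(1 - 0.763²) = 1.547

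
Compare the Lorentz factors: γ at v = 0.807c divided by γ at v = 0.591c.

γ₁ = 1/√(1 - 0.807²) = 1.6933
γ₂ = 1/√(1 - 0.591²) = 1.2397
γ₁/γ₂ = 1.6933/1.2397 = 1.366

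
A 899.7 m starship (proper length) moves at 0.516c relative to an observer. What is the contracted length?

Proper length L₀ = 899.7 m
γ = 1/√(1 - 0.516²) = 1.1674
L = L₀/γ = 899.7/1.1674 = 770.7 m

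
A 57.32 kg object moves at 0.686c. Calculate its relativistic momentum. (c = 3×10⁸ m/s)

γ = 1/√(1 - 0.686²) = 1.374
v = 0.686 × 3×10⁸ = 2.058×10⁸ m/s
p = γmv = 1.374 × 57.32 × 2.058×10⁸ = 1.621×10¹⁰ kg·m/s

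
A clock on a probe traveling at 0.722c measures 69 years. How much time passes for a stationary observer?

Proper time Δt₀ = 69 years
γ = 1/√(1 - 0.722²) = 1.4453
Δt = γΔt₀ = 1.4453 × 69 = 99.73 years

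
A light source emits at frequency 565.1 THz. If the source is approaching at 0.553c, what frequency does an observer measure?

β = v/c = 0.553
(1+β)/(1-β) = 1.553/0.447 = 3.474
Doppler factor = √(3.474) = 1.864
f_obs = 565.1 × 1.864 = 1053 THz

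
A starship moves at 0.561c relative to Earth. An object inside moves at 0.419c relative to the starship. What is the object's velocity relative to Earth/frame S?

u = (u' + v)/(1 + u'v/c²)
Numerator: 0.419 + 0.561 = 0.98
Denominator: 1 + 0.235059 = 1.235059
u = 0.98/1.235059 = 0.7935c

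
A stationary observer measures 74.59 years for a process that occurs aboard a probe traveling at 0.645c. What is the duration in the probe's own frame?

Dilated time Δt = 74.59 years
γ = 1/√(1 - 0.645²) = 1.3086
Δt₀ = Δt/γ = 74.59/1.3086 = 57.00 years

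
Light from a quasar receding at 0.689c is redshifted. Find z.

β = 0.689
(1+β)/(1-β) = 1.689/0.311 = 5.431
√(5.431) = 2.330
z = 2.330 - 1 = 1.330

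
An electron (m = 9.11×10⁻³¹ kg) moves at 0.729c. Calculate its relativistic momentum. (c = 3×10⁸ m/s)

γ = 1/√(1 - 0.729²) = 1.461
v = 0.729 × 3×10⁸ = 2.187×10⁸ m/s
p = γmv = 1.461 × 9.11×10⁻³¹ × 2.187×10⁸ = 2.911×10⁻²² kg·m/s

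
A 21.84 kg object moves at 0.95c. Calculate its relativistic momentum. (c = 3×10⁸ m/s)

γ = 1/√(1 - 0.95²) = 3.2026
v = 0.95 × 3×10⁸ = 2.850×10⁸ m/s
p = γmv = 3.2026 × 21.84 × 2.850×10⁸ = 1.993×10¹⁰ kg·m/s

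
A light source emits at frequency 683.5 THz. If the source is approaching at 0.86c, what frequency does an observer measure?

β = v/c = 0.86
(1+β)/(1-β) = 1.86/0.14 = 13.286
Doppler factor = √(13.286) = 3.645
f_obs = 683.5 × 3.645 = 2491 THz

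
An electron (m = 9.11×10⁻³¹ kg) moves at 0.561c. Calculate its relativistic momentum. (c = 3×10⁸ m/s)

γ = 1/√(1 - 0.561²) = 1.208
v = 0.561 × 3×10⁸ = 1.683×10⁸ m/s
p = γmv = 1.208 × 9.11×10⁻³¹ × 1.683×10⁸ = 1.852×10⁻²² kg·m/s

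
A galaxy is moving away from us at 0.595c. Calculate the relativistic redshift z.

β = 0.595
(1+β)/(1-β) = 1.595/0.405 = 3.9383
√(3.9383) = 1.9845
z = 1.9845 - 1 = 0.9845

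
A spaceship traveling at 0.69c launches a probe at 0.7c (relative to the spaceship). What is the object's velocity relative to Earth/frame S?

u = (u' + v)/(1 + u'v/c²)
Numerator: 0.7 + 0.69 = 1.39
Denominator: 1 + 0.483 = 1.483
u = 1.39/1.483 = 0.9373c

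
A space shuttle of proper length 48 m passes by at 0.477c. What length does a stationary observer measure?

Proper length L₀ = 48 m
γ = 1/√(1 - 0.477²) = 1.1378
L = L₀/γ = 48/1.1378 = 42.19 m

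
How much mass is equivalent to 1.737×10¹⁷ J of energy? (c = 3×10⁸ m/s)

From E = mc², we get m = E/c²
c² = (3×10⁸)² = 9×10¹⁶ m²/s²
m = 1.737×10¹⁷ / 9×10¹⁶ = 1.930 kg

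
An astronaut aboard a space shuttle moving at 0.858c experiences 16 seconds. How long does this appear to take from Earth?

Proper time Δt₀ = 16 seconds
γ = 1/√(1 - 0.858²) = 1.947
Δt = γΔt₀ = 1.947 × 16 = 31.15 seconds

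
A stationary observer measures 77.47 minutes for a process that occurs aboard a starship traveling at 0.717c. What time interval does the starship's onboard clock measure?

Dilated time Δt = 77.47 minutes
γ = 1/√(1 - 0.717²) = 1.4346
Δt₀ = Δt/γ = 77.47/1.4346 = 54.00 minutes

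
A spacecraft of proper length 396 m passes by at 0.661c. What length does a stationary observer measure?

Proper length L₀ = 396 m
γ = 1/√(1 - 0.661²) = 1.3326
L = L₀/γ = 396/1.3326 = 297.2 m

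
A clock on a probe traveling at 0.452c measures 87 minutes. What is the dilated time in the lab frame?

Proper time Δt₀ = 87 minutes
γ = 1/√(1 - 0.452²) = 1.121
Δt = γΔt₀ = 1.121 × 87 = 97.53 minutes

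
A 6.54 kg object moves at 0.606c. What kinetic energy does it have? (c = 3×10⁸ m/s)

γ = 1/√(1 - 0.606²) = 1.2571
γ - 1 = 0.2571
KE = (γ-1)mc² = 0.2571 × 6.54 × (3×10⁸)² = 1.513×10¹⁷ J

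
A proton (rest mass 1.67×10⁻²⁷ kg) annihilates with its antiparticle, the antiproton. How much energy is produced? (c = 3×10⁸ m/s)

Both particles have the same rest mass, so total mass = 2m
E = 2m·c² = 2 × 1.67×10⁻²⁷ × (3×10⁸)²
= 2 × 1.67×10⁻²⁷ × 9×10¹⁶
= 3.006×10⁻¹⁰ J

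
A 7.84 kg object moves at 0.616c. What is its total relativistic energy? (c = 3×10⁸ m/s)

γ = 1/√(1 - 0.616²) = 1.2694
mc² = 7.84 × (3×10⁸)² = 7.056×10¹⁷ J
E = γmc² = 1.2694 × 7.056×10¹⁷ = 8.957×10¹⁷ J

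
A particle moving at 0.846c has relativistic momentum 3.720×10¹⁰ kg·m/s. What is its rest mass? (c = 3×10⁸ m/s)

γ = 1/√(1 - 0.846²) = 1.8755
v = 0.846 × 3×10⁸ = 2.538×10⁸ m/s
m = p/(γv) = 3.720×10¹⁰/(1.8755 × 2.538×10⁸) = 78.15 kg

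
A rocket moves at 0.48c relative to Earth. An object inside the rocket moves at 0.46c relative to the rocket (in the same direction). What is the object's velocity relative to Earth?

u = (u' + v)/(1 + u'v/c²)
Numerator: 0.46 + 0.48 = 0.94
Denominator: 1 + 0.2208 = 1.2208
u = 0.94/1.2208 = 0.7700c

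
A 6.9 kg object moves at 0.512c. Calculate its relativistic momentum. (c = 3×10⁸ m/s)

γ = 1/√(1 - 0.512²) = 1.164
v = 0.512 × 3×10⁸ = 1.536×10⁸ m/s
p = γmv = 1.164 × 6.9 × 1.536×10⁸ = 1.234×10⁹ kg·m/s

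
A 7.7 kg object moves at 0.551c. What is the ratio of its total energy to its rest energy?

E = γmc², E₀ = mc²
E/E₀ = γ = 1/√(1 - 0.551²) = 1.198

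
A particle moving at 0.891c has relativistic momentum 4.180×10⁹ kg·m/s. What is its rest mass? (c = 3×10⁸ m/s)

γ = 1/√(1 - 0.891²) = 2.2026
v = 0.891 × 3×10⁸ = 2.673×10⁸ m/s
m = p/(γv) = 4.180×10⁹/(2.2026 × 2.673×10⁸) = 7.100 kg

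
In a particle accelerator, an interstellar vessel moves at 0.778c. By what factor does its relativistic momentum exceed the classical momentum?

p_rel = γmv, p_class = mv
Ratio = γ = 1/√(1 - 0.778²)
= 1/√(0.394716) = 1.592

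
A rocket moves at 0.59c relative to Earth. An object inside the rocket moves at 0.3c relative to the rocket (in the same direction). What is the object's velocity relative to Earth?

u = (u' + v)/(1 + u'v/c²)
Numerator: 0.3 + 0.59 = 0.89
Denominator: 1 + 0.177 = 1.177
u = 0.89/1.177 = 0.7562c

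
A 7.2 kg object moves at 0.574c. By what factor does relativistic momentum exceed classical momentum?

p_rel = γmv, p_class = mv
Ratio = γ = 1/√(1 - 0.574²) = 1.221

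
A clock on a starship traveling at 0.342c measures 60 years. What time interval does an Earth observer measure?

Proper time Δt₀ = 60 years
γ = 1/√(1 - 0.342²) = 1.0642
Δt = γΔt₀ = 1.0642 × 60 = 63.85 years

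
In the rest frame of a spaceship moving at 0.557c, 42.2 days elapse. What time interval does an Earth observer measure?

Proper time Δt₀ = 42.2 days
γ = 1/√(1 - 0.557²) = 1.204
Δt = γΔt₀ = 1.204 × 42.2 = 50.81 days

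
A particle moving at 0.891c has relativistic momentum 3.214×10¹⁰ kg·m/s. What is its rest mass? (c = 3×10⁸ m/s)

γ = 1/√(1 - 0.891²) = 2.2026
v = 0.891 × 3×10⁸ = 2.673×10⁸ m/s
m = p/(γv) = 3.214×10¹⁰/(2.2026 × 2.673×10⁸) = 54.59 kg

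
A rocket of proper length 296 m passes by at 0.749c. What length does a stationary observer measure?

Proper length L₀ = 296 m
γ = 1/√(1 - 0.749²) = 1.5093
L = L₀/γ = 296/1.5093 = 196.1 m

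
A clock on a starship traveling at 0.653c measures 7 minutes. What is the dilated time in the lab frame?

Proper time Δt₀ = 7 minutes
γ = 1/√(1 - 0.653²) = 1.3204
Δt = γΔt₀ = 1.3204 × 7 = 9.243 minutes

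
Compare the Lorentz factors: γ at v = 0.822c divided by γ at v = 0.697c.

γ₁ = 1/√(1 - 0.822²) = 1.756
γ₂ = 1/√(1 - 0.697²) = 1.395
γ₁/γ₂ = 1.756/1.395 = 1.259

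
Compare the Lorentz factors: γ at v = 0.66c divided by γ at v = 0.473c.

γ₁ = 1/√(1 - 0.66²) = 1.331
γ₂ = 1/√(1 - 0.473²) = 1.135
γ₁/γ₂ = 1.331/1.135 = 1.173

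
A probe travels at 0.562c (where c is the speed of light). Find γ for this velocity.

v/c = 0.562, so (v/c)² = 0.315844
1 - (v/c)² = 0.684156
γ = 1/√(0.684156) = 1.209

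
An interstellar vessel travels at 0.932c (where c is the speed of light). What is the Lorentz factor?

v/c = 0.932, so (v/c)² = 0.868624
1 - (v/c)² = 0.131376
γ = 1/√(0.131376) = 2.759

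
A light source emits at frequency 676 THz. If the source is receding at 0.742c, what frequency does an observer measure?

β = v/c = 0.742
(1-β)/(1+β) = 0.258/1.742 = 0.1481
Doppler factor = √(0.1481) = 0.38484
f_obs = 676 × 0.38484 = 260.2 THz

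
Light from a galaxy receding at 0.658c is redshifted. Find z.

β = 0.658
(1+β)/(1-β) = 1.658/0.342 = 4.848
√(4.848) = 2.202
z = 2.202 - 1 = 1.202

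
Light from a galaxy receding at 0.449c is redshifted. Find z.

β = 0.449
(1+β)/(1-β) = 1.449/0.551 = 2.630
√(2.630) = 1.6217
z = 1.6217 - 1 = 0.6217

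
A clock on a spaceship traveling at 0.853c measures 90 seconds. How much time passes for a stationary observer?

Proper time Δt₀ = 90 seconds
γ = 1/√(1 - 0.853²) = 1.916
Δt = γΔt₀ = 1.916 × 90 = 172.4 seconds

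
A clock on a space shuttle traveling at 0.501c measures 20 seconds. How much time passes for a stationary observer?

Proper time Δt₀ = 20 seconds
γ = 1/√(1 - 0.501²) = 1.1555
Δt = γΔt₀ = 1.1555 × 20 = 23.11 seconds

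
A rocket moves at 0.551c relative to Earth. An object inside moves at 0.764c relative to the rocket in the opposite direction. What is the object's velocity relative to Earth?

Object's velocity in rocket frame is u' = -0.764c
u = (u' + v)/(1 + u'v/c²) = (v - 0.764)/(1 - 0.764·v/c²)
Numerator: 0.551 - 0.764 = -0.213
Denominator: 1 - 0.420964 = 0.579036
u = -0.213/0.579036 = -0.3679c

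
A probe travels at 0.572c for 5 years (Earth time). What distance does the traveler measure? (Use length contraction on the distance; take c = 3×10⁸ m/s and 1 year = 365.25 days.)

Earth distance: d = v × t = 0.572c × 5 yr = 2.708×10¹⁶ m
γ = 1.219
d' = d/γ = 2.708×10¹⁶/1.219 = 2.221×10¹⁶ m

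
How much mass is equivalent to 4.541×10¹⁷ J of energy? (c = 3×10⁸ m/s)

From E = mc², we get m = E/c²
c² = (3×10⁸)² = 9×10¹⁶ m²/s²
m = 4.541×10¹⁷ / 9×10¹⁶ = 5.046 kg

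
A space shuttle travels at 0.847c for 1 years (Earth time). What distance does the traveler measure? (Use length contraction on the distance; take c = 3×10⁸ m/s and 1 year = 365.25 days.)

Earth distance: d = v × t = 0.847c × 1 yr = 8.019×10¹⁵ m
γ = 1.881
d' = d/γ = 8.019×10¹⁵/1.881 = 4.263×10¹⁵ m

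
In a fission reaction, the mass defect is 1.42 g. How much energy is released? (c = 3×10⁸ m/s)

Convert mass defect: Δm = 1.42 g = 0.00142 kg
E = Δm·c² = 0.00142 × (3×10⁸)²
= 0.00142 × 9×10¹⁶ = 1.278×10¹⁴ J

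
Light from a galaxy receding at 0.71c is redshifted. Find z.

β = 0.71
(1+β)/(1-β) = 1.71/0.29 = 5.897
√(5.897) = 2.428
z = 2.428 - 1 = 1.428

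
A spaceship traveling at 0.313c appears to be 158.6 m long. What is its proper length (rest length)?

Contracted length L = 158.6 m
γ = 1/√(1 - 0.313²) = 1.053
L₀ = γL = 1.053 × 158.6 = 167.0 m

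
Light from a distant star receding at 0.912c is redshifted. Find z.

β = 0.912
(1+β)/(1-β) = 1.912/0.088 = 21.727
√(21.727) = 4.661
z = 4.661 - 1 = 3.661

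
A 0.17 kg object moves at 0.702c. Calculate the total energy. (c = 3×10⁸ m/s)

γ = 1/√(1 - 0.702²) = 1.404
mc² = 0.17 × (3×10⁸)² = 1.530×10¹⁶ J
E = γmc² = 1.404 × 1.530×10¹⁶ = 2.148×10¹⁶ J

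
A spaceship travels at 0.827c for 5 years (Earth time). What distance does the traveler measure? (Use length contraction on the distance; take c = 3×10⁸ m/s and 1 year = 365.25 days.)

Earth distance: d = v × t = 0.827c × 5 yr = 3.915×10¹⁶ m
γ = 1.779
d' = d/γ = 3.915×10¹⁶/1.779 = 2.201×10¹⁶ m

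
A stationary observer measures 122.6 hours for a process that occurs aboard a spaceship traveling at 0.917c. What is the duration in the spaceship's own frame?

Dilated time Δt = 122.6 hours
γ = 1/√(1 - 0.917²) = 2.507
Δt₀ = Δt/γ = 122.6/2.507 = 48.90 hours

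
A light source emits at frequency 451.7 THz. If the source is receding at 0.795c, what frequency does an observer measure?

β = v/c = 0.795
(1-β)/(1+β) = 0.205/1.795 = 0.1142
Doppler factor = √(0.1142) = 0.3379
f_obs = 451.7 × 0.3379 = 152.6 THz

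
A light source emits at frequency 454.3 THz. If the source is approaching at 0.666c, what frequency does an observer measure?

β = v/c = 0.666
(1+β)/(1-β) = 1.666/0.334 = 4.988
Doppler factor = √(4.988) = 2.2334
f_obs = 454.3 × 2.2334 = 1015 THz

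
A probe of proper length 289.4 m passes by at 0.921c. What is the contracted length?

Proper length L₀ = 289.4 m
γ = 1/√(1 - 0.921²) = 2.567
L = L₀/γ = 289.4/2.567 = 112.7 m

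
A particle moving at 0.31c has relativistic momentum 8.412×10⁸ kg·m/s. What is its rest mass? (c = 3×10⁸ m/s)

γ = 1/√(1 - 0.31²) = 1.0518
v = 0.31 × 3×10⁸ = 9.300×10⁷ m/s
m = p/(γv) = 8.412×10⁸/(1.0518 × 9.300×10⁷) = 8.600 kg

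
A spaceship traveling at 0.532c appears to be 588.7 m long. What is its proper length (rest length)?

Contracted length L = 588.7 m
γ = 1/√(1 - 0.532²) = 1.181
L₀ = γL = 1.181 × 588.7 = 695.3 m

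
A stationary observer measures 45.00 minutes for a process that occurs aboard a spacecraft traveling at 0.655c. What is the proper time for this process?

Dilated time Δt = 45.00 minutes
γ = 1/√(1 - 0.655²) = 1.3234
Δt₀ = Δt/γ = 45.00/1.3234 = 34.00 minutes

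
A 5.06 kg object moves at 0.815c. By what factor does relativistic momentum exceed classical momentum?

p_rel = γmv, p_class = mv
Ratio = γ = 1/√(1 - 0.815²) = 1.726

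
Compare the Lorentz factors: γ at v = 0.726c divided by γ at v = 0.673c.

γ₁ = 1/√(1 - 0.726²) = 1.4541
γ₂ = 1/√(1 - 0.673²) = 1.3520
γ₁/γ₂ = 1.4541/1.3520 = 1.076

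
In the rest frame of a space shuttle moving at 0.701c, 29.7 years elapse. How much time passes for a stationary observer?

Proper time Δt₀ = 29.7 years
γ = 1/√(1 - 0.701²) = 1.4022
Δt = γΔt₀ = 1.4022 × 29.7 = 41.65 years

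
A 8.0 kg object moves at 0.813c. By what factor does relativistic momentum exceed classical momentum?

p_rel = γmv, p_class = mv
Ratio = γ = 1/√(1 - 0.813²) = 1.717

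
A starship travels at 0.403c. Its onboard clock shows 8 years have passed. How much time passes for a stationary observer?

Proper time Δt₀ = 8 years
γ = 1/√(1 - 0.403²) = 1.09266
Δt = γΔt₀ = 1.09266 × 8 = 8.741 years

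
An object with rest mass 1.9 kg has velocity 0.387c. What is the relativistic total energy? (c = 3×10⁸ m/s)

γ = 1/√(1 - 0.387²) = 1.085
mc² = 1.9 × (3×10⁸)² = 1.710×10¹⁷ J
E = γmc² = 1.085 × 1.710×10¹⁷ = 1.855×10¹⁷ J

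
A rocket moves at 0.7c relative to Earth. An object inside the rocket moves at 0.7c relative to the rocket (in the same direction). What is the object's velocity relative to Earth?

u = (u' + v)/(1 + u'v/c²)
Numerator: 0.7 + 0.7 = 1.4
Denominator: 1 + 0.49 = 1.49
u = 1.4/1.49 = 0.9396c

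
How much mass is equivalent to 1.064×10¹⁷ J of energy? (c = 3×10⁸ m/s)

From E = mc², we get m = E/c²
c² = (3×10⁸)² = 9×10¹⁶ m²/s²
m = 1.064×10¹⁷ / 9×10¹⁶ = 1.182 kg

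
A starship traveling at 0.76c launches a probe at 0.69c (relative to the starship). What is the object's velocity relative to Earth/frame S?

u = (u' + v)/(1 + u'v/c²)
Numerator: 0.69 + 0.76 = 1.45
Denominator: 1 + 0.5244 = 1.5244
u = 1.45/1.5244 = 0.9512c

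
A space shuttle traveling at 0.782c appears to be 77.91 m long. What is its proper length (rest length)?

Contracted length L = 77.91 m
γ = 1/√(1 - 0.782²) = 1.604
L₀ = γL = 1.604 × 77.91 = 125.0 m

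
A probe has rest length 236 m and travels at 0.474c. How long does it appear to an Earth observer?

Proper length L₀ = 236 m
γ = 1/√(1 - 0.474²) = 1.1357
L = L₀/γ = 236/1.1357 = 207.8 m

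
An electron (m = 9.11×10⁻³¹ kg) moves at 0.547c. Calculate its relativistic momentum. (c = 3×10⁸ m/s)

γ = 1/√(1 - 0.547²) = 1.195
v = 0.547 × 3×10⁸ = 1.641×10⁸ m/s
p = γmv = 1.195 × 9.11×10⁻³¹ × 1.641×10⁸ = 1.786×10⁻²² kg·m/s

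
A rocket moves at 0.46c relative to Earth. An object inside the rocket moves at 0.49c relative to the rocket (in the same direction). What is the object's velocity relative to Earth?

u = (u' + v)/(1 + u'v/c²)
Numerator: 0.49 + 0.46 = 0.95
Denominator: 1 + 0.2254 = 1.2254
u = 0.95/1.2254 = 0.7753c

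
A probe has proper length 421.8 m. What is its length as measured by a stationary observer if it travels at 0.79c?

Proper length L₀ = 421.8 m
γ = 1/√(1 - 0.79²) = 1.631
L = L₀/γ = 421.8/1.631 = 258.6 m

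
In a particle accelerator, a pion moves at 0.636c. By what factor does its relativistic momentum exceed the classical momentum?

p_rel = γmv, p_class = mv
Ratio = γ = 1/√(1 - 0.636²)
= 1/√(0.595504) = 1.296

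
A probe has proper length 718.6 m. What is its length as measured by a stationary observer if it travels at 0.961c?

Proper length L₀ = 718.6 m
γ = 1/√(1 - 0.961²) = 3.616
L = L₀/γ = 718.6/3.616 = 198.7 m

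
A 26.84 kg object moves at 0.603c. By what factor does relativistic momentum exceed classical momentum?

p_rel = γmv, p_class = mv
Ratio = γ = 1/√(1 - 0.603²) = 1.254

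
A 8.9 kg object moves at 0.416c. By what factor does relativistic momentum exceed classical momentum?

p_rel = γmv, p_class = mv
Ratio = γ = 1/√(1 - 0.416²) = 1.100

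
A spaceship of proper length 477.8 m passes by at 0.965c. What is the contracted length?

Proper length L₀ = 477.8 m
γ = 1/√(1 - 0.965²) = 3.813
L = L₀/γ = 477.8/3.813 = 125.3 m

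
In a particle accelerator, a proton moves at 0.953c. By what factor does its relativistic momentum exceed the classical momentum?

p_rel = γmv, p_class = mv
Ratio = γ = 1/√(1 - 0.953²)
= 1/√(0.091791) = 3.301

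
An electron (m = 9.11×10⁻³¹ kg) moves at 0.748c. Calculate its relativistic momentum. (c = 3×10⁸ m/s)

γ = 1/√(1 - 0.748²) = 1.5067
v = 0.748 × 3×10⁸ = 2.244×10⁸ m/s
p = γmv = 1.5067 × 9.11×10⁻³¹ × 2.244×10⁸ = 3.080×10⁻²² kg·m/s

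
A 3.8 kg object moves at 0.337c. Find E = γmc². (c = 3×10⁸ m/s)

γ = 1/√(1 - 0.337²) = 1.062
mc² = 3.8 × (3×10⁸)² = 3.420×10¹⁷ J
E = γmc² = 1.062 × 3.420×10¹⁷ = 3.632×10¹⁷ J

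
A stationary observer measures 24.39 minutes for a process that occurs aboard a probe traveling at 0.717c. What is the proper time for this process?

Dilated time Δt = 24.39 minutes
γ = 1/√(1 - 0.717²) = 1.435
Δt₀ = Δt/γ = 24.39/1.435 = 17.00 minutes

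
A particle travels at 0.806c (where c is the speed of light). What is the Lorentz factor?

v/c = 0.806, so (v/c)² = 0.649636
1 - (v/c)² = 0.350364
γ = 1/√(0.350364) = 1.689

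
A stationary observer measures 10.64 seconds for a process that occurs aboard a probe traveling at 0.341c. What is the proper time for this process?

Dilated time Δt = 10.64 seconds
γ = 1/√(1 - 0.341²) = 1.064
Δt₀ = Δt/γ = 10.64/1.064 = 10.00 seconds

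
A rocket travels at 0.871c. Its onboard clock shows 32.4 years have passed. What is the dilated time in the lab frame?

Proper time Δt₀ = 32.4 years
γ = 1/√(1 - 0.871²) = 2.0355
Δt = γΔt₀ = 2.0355 × 32.4 = 65.95 years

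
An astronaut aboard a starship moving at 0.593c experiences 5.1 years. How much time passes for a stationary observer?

Proper time Δt₀ = 5.1 years
γ = 1/√(1 - 0.593²) = 1.242
Δt = γΔt₀ = 1.242 × 5.1 = 6.334 years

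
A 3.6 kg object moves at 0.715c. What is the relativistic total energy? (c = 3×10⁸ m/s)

γ = 1/√(1 - 0.715²) = 1.4304
mc² = 3.6 × (3×10⁸)² = 3.240×10¹⁷ J
E = γmc² = 1.4304 × 3.240×10¹⁷ = 4.634×10¹⁷ J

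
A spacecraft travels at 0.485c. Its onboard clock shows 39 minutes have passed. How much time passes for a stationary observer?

Proper time Δt₀ = 39 minutes
γ = 1/√(1 - 0.485²) = 1.1435
Δt = γΔt₀ = 1.1435 × 39 = 44.60 minutes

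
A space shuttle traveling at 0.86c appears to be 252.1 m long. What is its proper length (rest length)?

Contracted length L = 252.1 m
γ = 1/√(1 - 0.86²) = 1.9597
L₀ = γL = 1.9597 × 252.1 = 494.0 m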